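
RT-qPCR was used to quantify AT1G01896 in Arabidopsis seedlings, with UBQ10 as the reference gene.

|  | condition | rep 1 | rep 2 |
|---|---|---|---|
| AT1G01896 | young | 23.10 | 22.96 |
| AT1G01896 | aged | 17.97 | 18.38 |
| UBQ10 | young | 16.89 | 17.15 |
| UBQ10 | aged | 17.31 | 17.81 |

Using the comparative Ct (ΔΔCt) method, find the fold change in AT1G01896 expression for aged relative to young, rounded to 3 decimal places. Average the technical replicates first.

42.078

Mean Ct: AT1G01896 young 23.030; AT1G01896 aged 18.175; UBQ10 young 17.020; UBQ10 aged 17.560
ΔCt(young) = 23.030 − 17.020 = 6.010
ΔCt(aged) = 18.175 − 17.560 = 0.615
ΔΔCt = 0.615 − 6.010 = -5.395
Fold change = 2^(−(-5.395)) = 2^5.395 = 42.0782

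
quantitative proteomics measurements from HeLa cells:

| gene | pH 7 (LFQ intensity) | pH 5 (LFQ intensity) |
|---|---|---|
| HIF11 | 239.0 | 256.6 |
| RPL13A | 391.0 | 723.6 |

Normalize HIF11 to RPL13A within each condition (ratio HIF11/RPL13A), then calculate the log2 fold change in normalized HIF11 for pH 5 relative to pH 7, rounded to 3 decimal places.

HIF11/RPL13A (pH 7) = 239.0 / 391.0 = 0.61125
HIF11/RPL13A (pH 5) = 256.6 / 723.6 = 0.35462
Fold change = 0.35462 / 0.61125 = 0.5801
log2(0.5801) = -0.7855

-0.786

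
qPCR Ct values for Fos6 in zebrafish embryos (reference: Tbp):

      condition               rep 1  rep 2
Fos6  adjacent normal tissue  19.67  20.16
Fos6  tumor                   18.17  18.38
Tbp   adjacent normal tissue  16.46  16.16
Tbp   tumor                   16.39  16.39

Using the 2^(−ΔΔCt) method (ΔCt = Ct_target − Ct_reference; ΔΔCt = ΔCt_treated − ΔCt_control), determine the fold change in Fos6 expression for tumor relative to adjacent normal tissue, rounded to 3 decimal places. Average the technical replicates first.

3.294

Mean Ct: Fos6 adjacent normal tissue 19.915; Fos6 tumor 18.275; Tbp adjacent normal tissue 16.310; Tbp tumor 16.390
ΔCt(adjacent normal tissue) = 19.915 − 16.310 = 3.605
ΔCt(tumor) = 18.275 − 16.390 = 1.885
ΔΔCt = 1.885 − 3.605 = -1.720
Fold change = 2^(−(-1.720)) = 2^1.720 = 3.2944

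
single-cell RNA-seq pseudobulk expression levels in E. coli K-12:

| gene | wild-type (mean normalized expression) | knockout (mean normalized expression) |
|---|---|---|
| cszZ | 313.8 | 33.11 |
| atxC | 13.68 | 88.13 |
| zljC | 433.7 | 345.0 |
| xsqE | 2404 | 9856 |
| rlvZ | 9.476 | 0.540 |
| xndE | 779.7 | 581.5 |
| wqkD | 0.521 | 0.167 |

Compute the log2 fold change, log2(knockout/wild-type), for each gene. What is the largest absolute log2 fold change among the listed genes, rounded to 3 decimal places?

log2(33.11/313.8) = -3.245  (cszZ)
log2(88.13/13.68) = 2.688  (atxC)
log2(345.0/433.7) = -0.330  (zljC)
log2(9856/2404) = 2.036  (xsqE)
log2(0.540/9.476) = -4.133  (rlvZ)
log2(581.5/779.7) = -0.423  (xndE)
log2(0.167/0.521) = -1.641  (wqkD)
The largest magnitude belongs to rlvZ.

4.133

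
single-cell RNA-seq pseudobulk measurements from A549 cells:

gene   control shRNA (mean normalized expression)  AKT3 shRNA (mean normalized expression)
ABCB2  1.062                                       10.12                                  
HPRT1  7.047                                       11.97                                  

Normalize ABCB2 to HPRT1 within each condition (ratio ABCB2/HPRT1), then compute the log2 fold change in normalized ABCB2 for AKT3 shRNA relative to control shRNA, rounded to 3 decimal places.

ABCB2/HPRT1 (control shRNA) = 1.062 / 7.047 = 0.1507
ABCB2/HPRT1 (AKT3 shRNA) = 10.12 / 11.97 = 0.84545
Fold change = 0.84545 / 0.1507 = 5.6100
log2(5.6100) = 2.4880

2.488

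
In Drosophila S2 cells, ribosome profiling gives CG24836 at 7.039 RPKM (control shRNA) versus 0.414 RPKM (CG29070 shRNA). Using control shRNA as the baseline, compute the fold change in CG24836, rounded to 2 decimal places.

Fold change = 0.414 / 7.039 = 0.059
CG24836 is downregulated.

0.06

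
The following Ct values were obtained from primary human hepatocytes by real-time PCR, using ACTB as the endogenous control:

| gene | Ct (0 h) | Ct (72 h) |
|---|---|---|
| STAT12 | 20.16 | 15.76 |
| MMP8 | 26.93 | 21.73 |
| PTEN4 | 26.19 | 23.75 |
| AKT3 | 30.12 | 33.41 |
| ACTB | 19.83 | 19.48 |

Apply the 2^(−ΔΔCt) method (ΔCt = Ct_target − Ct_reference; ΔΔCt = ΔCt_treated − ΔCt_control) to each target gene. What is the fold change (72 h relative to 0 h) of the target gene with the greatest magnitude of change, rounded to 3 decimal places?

28.840

STAT12: ΔΔCt = (15.76−19.48) − (20.16−19.83) = -3.72 − 0.33 = -4.05; fold change = 2^4.05 = 16.564
MMP8: ΔΔCt = (21.73−19.48) − (26.93−19.83) = 2.25 − 7.10 = -4.85; fold change = 2^4.85 = 28.840
PTEN4: ΔΔCt = (23.75−19.48) − (26.19−19.83) = 4.27 − 6.36 = -2.09; fold change = 2^2.09 = 4.257
AKT3: ΔΔCt = (33.41−19.48) − (30.12−19.83) = 13.93 − 10.29 = 3.64; fold change = 2^-3.64 = 0.080
MMP8 has the largest |ΔΔCt| = 4.85.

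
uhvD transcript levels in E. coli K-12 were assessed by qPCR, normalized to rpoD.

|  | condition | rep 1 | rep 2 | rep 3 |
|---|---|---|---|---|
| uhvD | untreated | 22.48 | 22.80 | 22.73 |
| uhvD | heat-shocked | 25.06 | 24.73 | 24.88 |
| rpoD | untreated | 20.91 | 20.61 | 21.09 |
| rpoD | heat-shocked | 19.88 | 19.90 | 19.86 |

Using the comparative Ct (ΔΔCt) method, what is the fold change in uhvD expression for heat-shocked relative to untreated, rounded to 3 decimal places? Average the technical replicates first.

0.108

Mean Ct: uhvD untreated 22.670; uhvD heat-shocked 24.890; rpoD untreated 20.870; rpoD heat-shocked 19.880
ΔCt(untreated) = 22.670 − 20.870 = 1.800
ΔCt(heat-shocked) = 24.890 − 19.880 = 5.010
ΔΔCt = 5.010 − 1.800 = 3.210
Fold change = 2^(−3.210) = 0.1081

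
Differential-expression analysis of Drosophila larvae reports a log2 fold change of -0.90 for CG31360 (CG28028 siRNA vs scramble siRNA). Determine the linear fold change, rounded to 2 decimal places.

0.54

Fold change = 2^(-0.90) = 0.536
That is, CG31360 drops to 53.6% of the scramble siRNA level.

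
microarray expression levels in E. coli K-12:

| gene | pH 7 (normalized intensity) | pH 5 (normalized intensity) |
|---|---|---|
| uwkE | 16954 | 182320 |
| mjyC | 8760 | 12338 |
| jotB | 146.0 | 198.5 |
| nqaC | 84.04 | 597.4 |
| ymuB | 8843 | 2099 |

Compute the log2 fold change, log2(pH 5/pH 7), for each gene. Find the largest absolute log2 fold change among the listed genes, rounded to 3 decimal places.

3.427

log2(182320/16954) = 3.427  (uwkE)
log2(12338/8760) = 0.494  (mjyC)
log2(198.5/146.0) = 0.443  (jotB)
log2(597.4/84.04) = 2.830  (nqaC)
log2(2099/8843) = -2.075  (ymuB)
The largest magnitude belongs to uwkE.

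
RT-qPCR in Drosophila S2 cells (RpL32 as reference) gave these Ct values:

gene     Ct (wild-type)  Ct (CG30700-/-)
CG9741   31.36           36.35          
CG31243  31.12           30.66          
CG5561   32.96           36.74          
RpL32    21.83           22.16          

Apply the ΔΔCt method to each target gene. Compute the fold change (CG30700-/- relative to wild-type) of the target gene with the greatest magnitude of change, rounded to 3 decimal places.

0.040

CG9741: ΔΔCt = (36.35−22.16) − (31.36−21.83) = 14.19 − 9.53 = 4.66; fold change = 2^-4.66 = 0.040
CG31243: ΔΔCt = (30.66−22.16) − (31.12−21.83) = 8.50 − 9.29 = -0.79; fold change = 2^0.79 = 1.729
CG5561: ΔΔCt = (36.74−22.16) − (32.96−21.83) = 14.58 − 11.13 = 3.45; fold change = 2^-3.45 = 0.092
CG9741 has the largest |ΔΔCt| = 4.66.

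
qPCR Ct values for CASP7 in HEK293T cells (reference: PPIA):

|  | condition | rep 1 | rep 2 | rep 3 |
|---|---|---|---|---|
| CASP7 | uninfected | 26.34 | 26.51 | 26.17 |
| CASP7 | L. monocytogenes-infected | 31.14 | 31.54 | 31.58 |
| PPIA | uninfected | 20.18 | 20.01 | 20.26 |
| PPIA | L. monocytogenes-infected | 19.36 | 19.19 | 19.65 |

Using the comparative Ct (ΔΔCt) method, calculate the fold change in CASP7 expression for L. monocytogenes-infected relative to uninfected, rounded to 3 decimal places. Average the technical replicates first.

0.018

Mean Ct: CASP7 uninfected 26.340; CASP7 L. monocytogenes-infected 31.420; PPIA uninfected 20.150; PPIA L. monocytogenes-infected 19.400
ΔCt(uninfected) = 26.340 − 20.150 = 6.190
ΔCt(L. monocytogenes-infected) = 31.420 − 19.400 = 12.020
ΔΔCt = 12.020 − 6.190 = 5.830
Fold change = 2^(−5.830) = 0.0176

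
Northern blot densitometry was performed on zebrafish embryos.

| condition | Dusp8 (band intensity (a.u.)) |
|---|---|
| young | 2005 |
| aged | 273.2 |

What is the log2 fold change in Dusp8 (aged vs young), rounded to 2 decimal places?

-2.88

Fold change = 273.2 / 2005 = 0.1363
log2(0.1363) = -2.876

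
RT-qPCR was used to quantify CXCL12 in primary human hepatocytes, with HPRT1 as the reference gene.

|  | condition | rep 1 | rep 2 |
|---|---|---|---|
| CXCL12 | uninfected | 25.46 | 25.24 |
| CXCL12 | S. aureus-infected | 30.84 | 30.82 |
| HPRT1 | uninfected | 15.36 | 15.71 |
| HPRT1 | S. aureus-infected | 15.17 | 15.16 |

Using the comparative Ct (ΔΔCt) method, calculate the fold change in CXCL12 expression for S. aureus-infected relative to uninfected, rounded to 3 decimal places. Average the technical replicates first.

0.017

Mean Ct: CXCL12 uninfected 25.350; CXCL12 S. aureus-infected 30.830; HPRT1 uninfected 15.535; HPRT1 S. aureus-infected 15.165
ΔCt(uninfected) = 25.350 − 15.535 = 9.815
ΔCt(S. aureus-infected) = 30.830 − 15.165 = 15.665
ΔΔCt = 15.665 − 9.815 = 5.850
Fold change = 2^(−5.850) = 0.0173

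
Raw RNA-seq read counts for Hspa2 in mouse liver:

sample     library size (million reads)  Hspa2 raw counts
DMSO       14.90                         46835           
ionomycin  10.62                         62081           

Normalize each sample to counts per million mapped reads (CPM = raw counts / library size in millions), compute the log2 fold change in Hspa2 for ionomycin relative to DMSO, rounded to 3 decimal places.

CPM(DMSO) = 46835 / 14.90 = 3143.2886
CPM(ionomycin) = 62081 / 10.62 = 5845.6685
Fold change = 5845.6685 / 3143.2886 = 1.85973
log2(1.85973) = 0.8951

0.895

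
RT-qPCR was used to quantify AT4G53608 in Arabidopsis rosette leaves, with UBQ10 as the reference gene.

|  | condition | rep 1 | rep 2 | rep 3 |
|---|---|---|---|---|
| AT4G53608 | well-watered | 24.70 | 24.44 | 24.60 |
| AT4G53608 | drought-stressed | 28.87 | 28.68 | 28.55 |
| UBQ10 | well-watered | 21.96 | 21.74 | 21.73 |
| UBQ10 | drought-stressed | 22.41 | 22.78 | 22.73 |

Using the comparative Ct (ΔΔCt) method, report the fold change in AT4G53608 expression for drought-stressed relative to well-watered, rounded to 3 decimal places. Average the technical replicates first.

Mean Ct: AT4G53608 well-watered 24.580; AT4G53608 drought-stressed 28.700; UBQ10 well-watered 21.810; UBQ10 drought-stressed 22.640
ΔCt(well-watered) = 24.580 − 21.810 = 2.770
ΔCt(drought-stressed) = 28.700 − 22.640 = 6.060
ΔΔCt = 6.060 − 2.770 = 3.290
Fold change = 2^(−3.290) = 0.1022

0.102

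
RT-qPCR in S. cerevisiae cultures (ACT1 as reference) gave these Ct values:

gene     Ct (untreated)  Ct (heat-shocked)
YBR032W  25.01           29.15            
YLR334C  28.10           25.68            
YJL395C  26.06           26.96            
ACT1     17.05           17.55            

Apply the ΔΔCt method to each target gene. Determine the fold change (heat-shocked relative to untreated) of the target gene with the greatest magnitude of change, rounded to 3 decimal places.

YBR032W: ΔΔCt = (29.15−17.55) − (25.01−17.05) = 11.60 − 7.96 = 3.64; fold change = 2^-3.64 = 0.080
YLR334C: ΔΔCt = (25.68−17.55) − (28.10−17.05) = 8.13 − 11.05 = -2.92; fold change = 2^2.92 = 7.568
YJL395C: ΔΔCt = (26.96−17.55) − (26.06−17.05) = 9.41 − 9.01 = 0.40; fold change = 2^-0.40 = 0.758
YBR032W has the largest |ΔΔCt| = 3.64.

0.080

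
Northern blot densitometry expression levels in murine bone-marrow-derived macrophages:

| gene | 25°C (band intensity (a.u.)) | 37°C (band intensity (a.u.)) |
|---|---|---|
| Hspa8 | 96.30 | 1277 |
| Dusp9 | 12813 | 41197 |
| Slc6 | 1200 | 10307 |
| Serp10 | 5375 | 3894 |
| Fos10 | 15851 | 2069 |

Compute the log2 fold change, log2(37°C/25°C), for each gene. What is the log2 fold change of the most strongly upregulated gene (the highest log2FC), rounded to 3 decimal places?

3.729

log2(1277/96.30) = 3.729  (Hspa8)
log2(41197/12813) = 1.685  (Dusp9)
log2(10307/1200) = 3.103  (Slc6)
log2(3894/5375) = -0.465  (Serp10)
log2(2069/15851) = -2.938  (Fos10)
Hspa8 is most strongly upregulated.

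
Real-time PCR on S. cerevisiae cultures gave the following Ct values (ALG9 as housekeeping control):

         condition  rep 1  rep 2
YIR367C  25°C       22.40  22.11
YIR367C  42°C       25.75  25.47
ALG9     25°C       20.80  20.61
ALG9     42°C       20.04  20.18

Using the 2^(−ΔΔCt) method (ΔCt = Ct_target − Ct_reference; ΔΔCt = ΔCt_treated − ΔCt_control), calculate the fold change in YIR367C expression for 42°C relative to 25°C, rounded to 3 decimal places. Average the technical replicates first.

0.065

Mean Ct: YIR367C 25°C 22.255; YIR367C 42°C 25.610; ALG9 25°C 20.705; ALG9 42°C 20.110
ΔCt(25°C) = 22.255 − 20.705 = 1.550
ΔCt(42°C) = 25.610 − 20.110 = 5.500
ΔΔCt = 5.500 − 1.550 = 3.950
Fold change = 2^(−3.950) = 0.0647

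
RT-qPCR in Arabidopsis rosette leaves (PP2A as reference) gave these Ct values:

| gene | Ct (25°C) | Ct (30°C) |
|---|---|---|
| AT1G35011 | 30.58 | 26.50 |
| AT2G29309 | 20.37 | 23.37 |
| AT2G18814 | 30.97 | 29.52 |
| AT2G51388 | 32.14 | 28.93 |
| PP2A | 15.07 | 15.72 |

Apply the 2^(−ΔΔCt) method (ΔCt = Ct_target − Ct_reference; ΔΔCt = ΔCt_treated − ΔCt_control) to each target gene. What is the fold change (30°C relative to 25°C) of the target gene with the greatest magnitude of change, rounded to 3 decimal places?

AT1G35011: ΔΔCt = (26.50−15.72) − (30.58−15.07) = 10.78 − 15.51 = -4.73; fold change = 2^4.73 = 26.538
AT2G29309: ΔΔCt = (23.37−15.72) − (20.37−15.07) = 7.65 − 5.30 = 2.35; fold change = 2^-2.35 = 0.196
AT2G18814: ΔΔCt = (29.52−15.72) − (30.97−15.07) = 13.80 − 15.90 = -2.10; fold change = 2^2.10 = 4.287
AT2G51388: ΔΔCt = (28.93−15.72) − (32.14−15.07) = 13.21 − 17.07 = -3.86; fold change = 2^3.86 = 14.520
AT1G35011 has the largest |ΔΔCt| = 4.73.

26.538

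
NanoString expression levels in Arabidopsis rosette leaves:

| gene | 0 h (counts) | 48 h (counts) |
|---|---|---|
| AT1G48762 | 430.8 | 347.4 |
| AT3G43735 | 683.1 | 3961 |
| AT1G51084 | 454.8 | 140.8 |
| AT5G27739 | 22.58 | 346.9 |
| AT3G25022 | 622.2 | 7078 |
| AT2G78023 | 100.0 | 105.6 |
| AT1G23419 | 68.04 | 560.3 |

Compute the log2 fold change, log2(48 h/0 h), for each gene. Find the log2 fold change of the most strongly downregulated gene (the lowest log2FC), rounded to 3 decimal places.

log2(347.4/430.8) = -0.310  (AT1G48762)
log2(3961/683.1) = 2.536  (AT3G43735)
log2(140.8/454.8) = -1.692  (AT1G51084)
log2(346.9/22.58) = 3.941  (AT5G27739)
log2(7078/622.2) = 3.508  (AT3G25022)
log2(105.6/100.0) = 0.079  (AT2G78023)
log2(560.3/68.04) = 3.042  (AT1G23419)
AT1G51084 is most strongly downregulated.

-1.692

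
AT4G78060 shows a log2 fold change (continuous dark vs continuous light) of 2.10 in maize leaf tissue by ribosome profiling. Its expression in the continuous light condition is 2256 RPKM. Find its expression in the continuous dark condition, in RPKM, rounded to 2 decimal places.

9671.68

Fold change = 2^(2.10) = 4.2871
continuous dark expression = 2256 × 4.2871 = 9671.68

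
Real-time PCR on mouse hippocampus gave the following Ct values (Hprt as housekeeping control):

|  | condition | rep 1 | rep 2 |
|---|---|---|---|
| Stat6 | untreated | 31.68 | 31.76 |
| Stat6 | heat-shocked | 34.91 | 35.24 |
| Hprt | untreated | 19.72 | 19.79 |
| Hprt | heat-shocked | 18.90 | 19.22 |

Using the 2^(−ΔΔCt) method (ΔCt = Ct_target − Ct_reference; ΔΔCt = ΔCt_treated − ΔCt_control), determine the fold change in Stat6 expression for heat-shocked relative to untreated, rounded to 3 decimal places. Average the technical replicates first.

0.060

Mean Ct: Stat6 untreated 31.720; Stat6 heat-shocked 35.075; Hprt untreated 19.755; Hprt heat-shocked 19.060
ΔCt(untreated) = 31.720 − 19.755 = 11.965
ΔCt(heat-shocked) = 35.075 − 19.060 = 16.015
ΔΔCt = 16.015 − 11.965 = 4.050
Fold change = 2^(−4.050) = 0.0604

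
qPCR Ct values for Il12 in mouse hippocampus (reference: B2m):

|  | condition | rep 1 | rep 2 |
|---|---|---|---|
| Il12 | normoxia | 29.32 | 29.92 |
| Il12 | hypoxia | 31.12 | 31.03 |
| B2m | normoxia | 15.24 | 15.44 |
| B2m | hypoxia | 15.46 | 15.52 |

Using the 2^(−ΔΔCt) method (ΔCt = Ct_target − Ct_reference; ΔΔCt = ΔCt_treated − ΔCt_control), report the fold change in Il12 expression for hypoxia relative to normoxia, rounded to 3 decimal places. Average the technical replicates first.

Mean Ct: Il12 normoxia 29.620; Il12 hypoxia 31.075; B2m normoxia 15.340; B2m hypoxia 15.490
ΔCt(normoxia) = 29.620 − 15.340 = 14.280
ΔCt(hypoxia) = 31.075 − 15.490 = 15.585
ΔΔCt = 15.585 − 14.280 = 1.305
Fold change = 2^(−1.305) = 0.4047

0.405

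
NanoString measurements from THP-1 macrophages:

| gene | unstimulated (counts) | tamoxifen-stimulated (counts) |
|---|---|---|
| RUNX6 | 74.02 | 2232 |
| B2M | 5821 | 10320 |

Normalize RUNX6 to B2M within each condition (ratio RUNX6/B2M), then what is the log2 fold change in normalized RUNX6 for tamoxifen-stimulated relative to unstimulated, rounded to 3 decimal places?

RUNX6/B2M (unstimulated) = 74.02 / 5821 = 0.012716
RUNX6/B2M (tamoxifen-stimulated) = 2232 / 10320 = 0.21628
Fold change = 0.21628 / 0.012716 = 17.0084
log2(17.0084) = 4.0882

4.088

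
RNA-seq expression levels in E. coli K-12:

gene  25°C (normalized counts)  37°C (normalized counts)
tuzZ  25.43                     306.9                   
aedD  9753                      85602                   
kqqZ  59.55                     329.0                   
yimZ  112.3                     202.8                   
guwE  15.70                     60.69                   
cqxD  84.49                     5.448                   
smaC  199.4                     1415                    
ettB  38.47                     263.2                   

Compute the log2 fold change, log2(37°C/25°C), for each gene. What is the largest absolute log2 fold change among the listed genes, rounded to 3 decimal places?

log2(306.9/25.43) = 3.593  (tuzZ)
log2(85602/9753) = 3.134  (aedD)
log2(329.0/59.55) = 2.466  (kqqZ)
log2(202.8/112.3) = 0.853  (yimZ)
log2(60.69/15.70) = 1.951  (guwE)
log2(5.448/84.49) = -3.955  (cqxD)
log2(1415/199.4) = 2.827  (smaC)
log2(263.2/38.47) = 2.774  (ettB)
The largest magnitude belongs to cqxD.

3.955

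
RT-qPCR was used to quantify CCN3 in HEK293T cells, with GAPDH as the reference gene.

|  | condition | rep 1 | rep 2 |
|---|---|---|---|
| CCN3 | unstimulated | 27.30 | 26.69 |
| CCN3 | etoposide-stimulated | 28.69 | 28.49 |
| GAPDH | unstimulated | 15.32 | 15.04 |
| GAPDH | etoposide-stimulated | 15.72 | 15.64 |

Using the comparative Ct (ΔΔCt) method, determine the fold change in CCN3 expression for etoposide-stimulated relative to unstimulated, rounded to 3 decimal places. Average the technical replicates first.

0.468

Mean Ct: CCN3 unstimulated 26.995; CCN3 etoposide-stimulated 28.590; GAPDH unstimulated 15.180; GAPDH etoposide-stimulated 15.680
ΔCt(unstimulated) = 26.995 − 15.180 = 11.815
ΔCt(etoposide-stimulated) = 28.590 − 15.680 = 12.910
ΔΔCt = 12.910 − 11.815 = 1.095
Fold change = 2^(−1.095) = 0.4681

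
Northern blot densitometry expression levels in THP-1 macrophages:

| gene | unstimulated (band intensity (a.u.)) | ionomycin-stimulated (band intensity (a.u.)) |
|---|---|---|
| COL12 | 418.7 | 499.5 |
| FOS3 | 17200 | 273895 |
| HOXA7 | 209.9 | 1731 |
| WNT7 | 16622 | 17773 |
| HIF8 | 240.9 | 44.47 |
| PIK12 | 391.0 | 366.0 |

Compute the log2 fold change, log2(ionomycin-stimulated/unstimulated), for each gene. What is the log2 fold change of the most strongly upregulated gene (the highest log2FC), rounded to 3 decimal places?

log2(499.5/418.7) = 0.255  (COL12)
log2(273895/17200) = 3.993  (FOS3)
log2(1731/209.9) = 3.044  (HOXA7)
log2(17773/16622) = 0.097  (WNT7)
log2(44.47/240.9) = -2.438  (HIF8)
log2(366.0/391.0) = -0.095  (PIK12)
FOS3 is most strongly upregulated.

3.993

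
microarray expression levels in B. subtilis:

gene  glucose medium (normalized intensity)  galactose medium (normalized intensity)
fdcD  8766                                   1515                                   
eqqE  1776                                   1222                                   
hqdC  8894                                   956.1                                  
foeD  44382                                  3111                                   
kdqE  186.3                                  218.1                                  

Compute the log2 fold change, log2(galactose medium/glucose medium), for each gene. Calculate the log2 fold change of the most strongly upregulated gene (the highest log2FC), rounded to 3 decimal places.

log2(1515/8766) = -2.533  (fdcD)
log2(1222/1776) = -0.539  (eqqE)
log2(956.1/8894) = -3.218  (hqdC)
log2(3111/44382) = -3.835  (foeD)
log2(218.1/186.3) = 0.227  (kdqE)
kdqE is most strongly upregulated.

0.227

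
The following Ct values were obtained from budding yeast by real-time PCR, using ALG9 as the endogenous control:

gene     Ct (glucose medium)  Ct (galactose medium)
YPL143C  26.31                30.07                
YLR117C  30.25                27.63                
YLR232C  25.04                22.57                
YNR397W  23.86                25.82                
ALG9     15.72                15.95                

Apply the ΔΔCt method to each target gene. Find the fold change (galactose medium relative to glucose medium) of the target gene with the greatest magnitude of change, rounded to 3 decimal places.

YPL143C: ΔΔCt = (30.07−15.95) − (26.31−15.72) = 14.12 − 10.59 = 3.53; fold change = 2^-3.53 = 0.087
YLR117C: ΔΔCt = (27.63−15.95) − (30.25−15.72) = 11.68 − 14.53 = -2.85; fold change = 2^2.85 = 7.210
YLR232C: ΔΔCt = (22.57−15.95) − (25.04−15.72) = 6.62 − 9.32 = -2.70; fold change = 2^2.70 = 6.498
YNR397W: ΔΔCt = (25.82−15.95) − (23.86−15.72) = 9.87 − 8.14 = 1.73; fold change = 2^-1.73 = 0.301
YPL143C has the largest |ΔΔCt| = 3.53.

0.087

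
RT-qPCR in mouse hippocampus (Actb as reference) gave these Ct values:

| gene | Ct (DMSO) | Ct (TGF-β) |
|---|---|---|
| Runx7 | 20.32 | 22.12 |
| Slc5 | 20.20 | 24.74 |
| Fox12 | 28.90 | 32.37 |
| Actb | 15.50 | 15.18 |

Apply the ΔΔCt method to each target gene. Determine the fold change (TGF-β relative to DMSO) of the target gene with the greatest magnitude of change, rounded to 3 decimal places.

0.034

Runx7: ΔΔCt = (22.12−15.18) − (20.32−15.50) = 6.94 − 4.82 = 2.12; fold change = 2^-2.12 = 0.230
Slc5: ΔΔCt = (24.74−15.18) − (20.20−15.50) = 9.56 − 4.70 = 4.86; fold change = 2^-4.86 = 0.034
Fox12: ΔΔCt = (32.37−15.18) − (28.90−15.50) = 17.19 − 13.40 = 3.79; fold change = 2^-3.79 = 0.072
Slc5 has the largest |ΔΔCt| = 4.86.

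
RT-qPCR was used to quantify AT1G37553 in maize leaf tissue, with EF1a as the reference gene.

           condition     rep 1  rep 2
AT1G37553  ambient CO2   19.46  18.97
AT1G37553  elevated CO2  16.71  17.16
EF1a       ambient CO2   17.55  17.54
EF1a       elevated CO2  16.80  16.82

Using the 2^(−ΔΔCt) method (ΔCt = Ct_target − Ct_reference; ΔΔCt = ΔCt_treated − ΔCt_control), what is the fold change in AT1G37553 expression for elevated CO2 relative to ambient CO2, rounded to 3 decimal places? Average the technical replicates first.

Mean Ct: AT1G37553 ambient CO2 19.215; AT1G37553 elevated CO2 16.935; EF1a ambient CO2 17.545; EF1a elevated CO2 16.810
ΔCt(ambient CO2) = 19.215 − 17.545 = 1.670
ΔCt(elevated CO2) = 16.935 − 16.810 = 0.125
ΔΔCt = 0.125 − 1.670 = -1.545
Fold change = 2^(−(-1.545)) = 2^1.545 = 2.9180

2.918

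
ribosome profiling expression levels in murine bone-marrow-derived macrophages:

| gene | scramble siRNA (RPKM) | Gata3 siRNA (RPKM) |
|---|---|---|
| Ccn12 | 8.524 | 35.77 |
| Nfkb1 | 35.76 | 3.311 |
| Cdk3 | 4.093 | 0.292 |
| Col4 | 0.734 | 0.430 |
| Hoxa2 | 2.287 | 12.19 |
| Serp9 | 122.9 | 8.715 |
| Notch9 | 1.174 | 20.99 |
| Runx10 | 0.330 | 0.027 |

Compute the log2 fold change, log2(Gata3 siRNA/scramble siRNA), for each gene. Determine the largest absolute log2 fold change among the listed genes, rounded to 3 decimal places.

4.160

log2(35.77/8.524) = 2.069  (Ccn12)
log2(3.311/35.76) = -3.433  (Nfkb1)
log2(0.292/4.093) = -3.809  (Cdk3)
log2(0.430/0.734) = -0.771  (Col4)
log2(12.19/2.287) = 2.414  (Hoxa2)
log2(8.715/122.9) = -3.818  (Serp9)
log2(20.99/1.174) = 4.160  (Notch9)
log2(0.027/0.330) = -3.611  (Runx10)
The largest magnitude belongs to Notch9.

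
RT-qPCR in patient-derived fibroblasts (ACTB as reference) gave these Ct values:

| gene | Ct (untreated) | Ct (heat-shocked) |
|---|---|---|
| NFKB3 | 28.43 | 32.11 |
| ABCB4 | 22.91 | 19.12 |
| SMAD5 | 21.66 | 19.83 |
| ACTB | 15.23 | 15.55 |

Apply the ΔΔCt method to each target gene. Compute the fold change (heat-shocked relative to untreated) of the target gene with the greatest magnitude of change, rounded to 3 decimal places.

17.268

NFKB3: ΔΔCt = (32.11−15.55) − (28.43−15.23) = 16.56 − 13.20 = 3.36; fold change = 2^-3.36 = 0.097
ABCB4: ΔΔCt = (19.12−15.55) − (22.91−15.23) = 3.57 − 7.68 = -4.11; fold change = 2^4.11 = 17.268
SMAD5: ΔΔCt = (19.83−15.55) − (21.66−15.23) = 4.28 − 6.43 = -2.15; fold change = 2^2.15 = 4.438
ABCB4 has the largest |ΔΔCt| = 4.11.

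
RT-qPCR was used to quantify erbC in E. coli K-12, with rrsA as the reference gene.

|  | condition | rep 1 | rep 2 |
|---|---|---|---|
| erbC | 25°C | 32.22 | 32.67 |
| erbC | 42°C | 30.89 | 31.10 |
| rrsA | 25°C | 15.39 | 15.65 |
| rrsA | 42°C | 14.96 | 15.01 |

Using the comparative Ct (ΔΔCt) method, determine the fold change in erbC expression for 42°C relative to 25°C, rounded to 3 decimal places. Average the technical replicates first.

1.886

Mean Ct: erbC 25°C 32.445; erbC 42°C 30.995; rrsA 25°C 15.520; rrsA 42°C 14.985
ΔCt(25°C) = 32.445 − 15.520 = 16.925
ΔCt(42°C) = 30.995 − 14.985 = 16.010
ΔΔCt = 16.010 − 16.925 = -0.915
Fold change = 2^(−(-0.915)) = 2^0.915 = 1.8856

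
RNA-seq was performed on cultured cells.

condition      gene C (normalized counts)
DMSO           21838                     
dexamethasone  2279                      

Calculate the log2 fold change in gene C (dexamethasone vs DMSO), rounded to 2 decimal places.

Fold change = 2279 / 21838 = 0.1044
log2(0.1044) = -3.260

-3.26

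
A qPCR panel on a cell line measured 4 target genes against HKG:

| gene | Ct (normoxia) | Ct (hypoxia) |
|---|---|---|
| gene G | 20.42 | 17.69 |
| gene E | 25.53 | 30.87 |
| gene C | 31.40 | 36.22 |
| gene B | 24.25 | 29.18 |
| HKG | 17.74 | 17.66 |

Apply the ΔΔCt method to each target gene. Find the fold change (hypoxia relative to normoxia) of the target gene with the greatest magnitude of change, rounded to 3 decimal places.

gene G: ΔΔCt = (17.69−17.66) − (20.42−17.74) = 0.03 − 2.68 = -2.65; fold change = 2^2.65 = 6.277
gene E: ΔΔCt = (30.87−17.66) − (25.53−17.74) = 13.21 − 7.79 = 5.42; fold change = 2^-5.42 = 0.023
gene C: ΔΔCt = (36.22−17.66) − (31.40−17.74) = 18.56 − 13.66 = 4.90; fold change = 2^-4.90 = 0.033
gene B: ΔΔCt = (29.18−17.66) − (24.25−17.74) = 11.52 − 6.51 = 5.01; fold change = 2^-5.01 = 0.031
gene E has the largest |ΔΔCt| = 5.42.

0.023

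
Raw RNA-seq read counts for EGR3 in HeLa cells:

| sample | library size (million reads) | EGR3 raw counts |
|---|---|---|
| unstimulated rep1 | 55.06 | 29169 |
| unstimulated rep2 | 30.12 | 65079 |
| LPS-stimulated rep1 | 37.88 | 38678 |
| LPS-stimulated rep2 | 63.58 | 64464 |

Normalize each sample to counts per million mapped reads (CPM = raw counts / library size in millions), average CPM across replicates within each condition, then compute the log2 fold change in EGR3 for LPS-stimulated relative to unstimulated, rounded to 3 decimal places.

-0.403

CPM(unstimulated rep1) = 29169 / 55.06 = 529.7675
CPM(unstimulated rep2) = 65079 / 30.12 = 2160.6574
CPM(LPS-stimulated rep1) = 38678 / 37.88 = 1021.0665
CPM(LPS-stimulated rep2) = 64464 / 63.58 = 1013.9037
mean CPM(unstimulated) = 1345.2124; mean CPM(LPS-stimulated) = 1017.4851
Fold change = 1017.4851 / 1345.2124 = 0.75638
log2(0.75638) = -0.4028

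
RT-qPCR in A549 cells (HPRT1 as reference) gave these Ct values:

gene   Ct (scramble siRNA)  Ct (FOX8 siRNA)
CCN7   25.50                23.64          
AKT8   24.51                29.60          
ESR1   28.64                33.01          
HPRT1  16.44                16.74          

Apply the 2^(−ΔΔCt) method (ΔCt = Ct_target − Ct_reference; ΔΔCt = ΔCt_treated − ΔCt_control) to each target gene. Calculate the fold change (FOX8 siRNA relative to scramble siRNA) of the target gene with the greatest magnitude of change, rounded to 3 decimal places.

0.036

CCN7: ΔΔCt = (23.64−16.74) − (25.50−16.44) = 6.90 − 9.06 = -2.16; fold change = 2^2.16 = 4.469
AKT8: ΔΔCt = (29.60−16.74) − (24.51−16.44) = 12.86 − 8.07 = 4.79; fold change = 2^-4.79 = 0.036
ESR1: ΔΔCt = (33.01−16.74) − (28.64−16.44) = 16.27 − 12.20 = 4.07; fold change = 2^-4.07 = 0.060
AKT8 has the largest |ΔΔCt| = 4.79.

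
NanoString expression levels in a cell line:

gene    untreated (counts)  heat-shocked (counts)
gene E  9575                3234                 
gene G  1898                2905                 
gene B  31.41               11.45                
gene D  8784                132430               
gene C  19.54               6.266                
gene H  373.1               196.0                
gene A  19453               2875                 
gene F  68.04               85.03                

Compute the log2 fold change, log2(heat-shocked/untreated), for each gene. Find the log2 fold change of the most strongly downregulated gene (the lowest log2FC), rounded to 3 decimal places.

-2.758

log2(3234/9575) = -1.566  (gene E)
log2(2905/1898) = 0.614  (gene G)
log2(11.45/31.41) = -1.456  (gene B)
log2(132430/8784) = 3.914  (gene D)
log2(6.266/19.54) = -1.641  (gene C)
log2(196.0/373.1) = -0.929  (gene H)
log2(2875/19453) = -2.758  (gene A)
log2(85.03/68.04) = 0.322  (gene F)
gene A is most strongly downregulated.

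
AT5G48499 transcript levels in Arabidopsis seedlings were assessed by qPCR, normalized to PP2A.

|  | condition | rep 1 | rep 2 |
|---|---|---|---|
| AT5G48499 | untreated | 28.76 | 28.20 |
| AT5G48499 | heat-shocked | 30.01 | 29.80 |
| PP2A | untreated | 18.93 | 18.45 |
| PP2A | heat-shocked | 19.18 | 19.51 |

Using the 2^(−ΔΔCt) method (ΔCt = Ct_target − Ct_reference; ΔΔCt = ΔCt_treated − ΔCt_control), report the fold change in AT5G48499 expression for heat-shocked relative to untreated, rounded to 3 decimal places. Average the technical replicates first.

0.586

Mean Ct: AT5G48499 untreated 28.480; AT5G48499 heat-shocked 29.905; PP2A untreated 18.690; PP2A heat-shocked 19.345
ΔCt(untreated) = 28.480 − 18.690 = 9.790
ΔCt(heat-shocked) = 29.905 − 19.345 = 10.560
ΔΔCt = 10.560 − 9.790 = 0.770
Fold change = 2^(−0.770) = 0.5864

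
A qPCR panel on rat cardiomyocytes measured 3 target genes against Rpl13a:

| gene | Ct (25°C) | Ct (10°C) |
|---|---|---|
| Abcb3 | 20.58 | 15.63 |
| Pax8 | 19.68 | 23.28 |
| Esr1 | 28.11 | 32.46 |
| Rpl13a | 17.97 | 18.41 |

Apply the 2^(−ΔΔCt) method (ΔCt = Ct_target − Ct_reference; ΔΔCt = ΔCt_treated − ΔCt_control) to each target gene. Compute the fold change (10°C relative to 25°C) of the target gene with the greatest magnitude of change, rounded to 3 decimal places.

41.933

Abcb3: ΔΔCt = (15.63−18.41) − (20.58−17.97) = -2.78 − 2.61 = -5.39; fold change = 2^5.39 = 41.933
Pax8: ΔΔCt = (23.28−18.41) − (19.68−17.97) = 4.87 − 1.71 = 3.16; fold change = 2^-3.16 = 0.112
Esr1: ΔΔCt = (32.46−18.41) − (28.11−17.97) = 14.05 − 10.14 = 3.91; fold change = 2^-3.91 = 0.067
Abcb3 has the largest |ΔΔCt| = 5.39.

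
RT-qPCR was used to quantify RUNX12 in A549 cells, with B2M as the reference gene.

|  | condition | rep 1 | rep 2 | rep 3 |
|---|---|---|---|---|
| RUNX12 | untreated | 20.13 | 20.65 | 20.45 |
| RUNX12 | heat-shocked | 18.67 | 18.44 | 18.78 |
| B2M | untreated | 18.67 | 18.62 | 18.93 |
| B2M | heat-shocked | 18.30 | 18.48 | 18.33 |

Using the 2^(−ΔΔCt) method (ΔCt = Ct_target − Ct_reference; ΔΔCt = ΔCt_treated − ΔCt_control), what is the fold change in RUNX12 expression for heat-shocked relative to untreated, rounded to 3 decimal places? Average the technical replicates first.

2.657

Mean Ct: RUNX12 untreated 20.410; RUNX12 heat-shocked 18.630; B2M untreated 18.740; B2M heat-shocked 18.370
ΔCt(untreated) = 20.410 − 18.740 = 1.670
ΔCt(heat-shocked) = 18.630 − 18.370 = 0.260
ΔΔCt = 0.260 − 1.670 = -1.410
Fold change = 2^(−(-1.410)) = 2^1.410 = 2.6574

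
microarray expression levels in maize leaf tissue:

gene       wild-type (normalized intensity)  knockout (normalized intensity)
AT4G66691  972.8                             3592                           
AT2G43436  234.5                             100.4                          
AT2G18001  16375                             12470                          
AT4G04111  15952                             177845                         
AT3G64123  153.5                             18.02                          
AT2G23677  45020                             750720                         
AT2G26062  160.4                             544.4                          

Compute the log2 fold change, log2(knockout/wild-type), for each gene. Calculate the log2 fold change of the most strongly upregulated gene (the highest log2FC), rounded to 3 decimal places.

log2(3592/972.8) = 1.885  (AT4G66691)
log2(100.4/234.5) = -1.224  (AT2G43436)
log2(12470/16375) = -0.393  (AT2G18001)
log2(177845/15952) = 3.479  (AT4G04111)
log2(18.02/153.5) = -3.091  (AT3G64123)
log2(750720/45020) = 4.060  (AT2G23677)
log2(544.4/160.4) = 1.763  (AT2G26062)
AT2G23677 is most strongly upregulated.

4.060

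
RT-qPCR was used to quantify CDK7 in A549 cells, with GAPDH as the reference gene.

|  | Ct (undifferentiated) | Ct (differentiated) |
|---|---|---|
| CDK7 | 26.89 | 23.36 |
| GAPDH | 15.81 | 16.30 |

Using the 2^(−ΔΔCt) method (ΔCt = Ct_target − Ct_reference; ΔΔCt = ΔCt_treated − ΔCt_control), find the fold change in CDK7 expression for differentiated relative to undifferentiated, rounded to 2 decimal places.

16.22

ΔCt(undifferentiated) = 26.890 − 15.810 = 11.080
ΔCt(differentiated) = 23.360 − 16.300 = 7.060
ΔΔCt = 7.060 − 11.080 = -4.020
Fold change = 2^(−(-4.020)) = 2^4.020 = 16.223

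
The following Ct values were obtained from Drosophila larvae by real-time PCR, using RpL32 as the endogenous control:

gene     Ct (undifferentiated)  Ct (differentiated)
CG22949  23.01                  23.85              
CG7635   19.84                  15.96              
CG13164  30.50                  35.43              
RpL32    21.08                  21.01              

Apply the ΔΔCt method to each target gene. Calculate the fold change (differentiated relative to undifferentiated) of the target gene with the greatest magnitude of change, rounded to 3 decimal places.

0.031

CG22949: ΔΔCt = (23.85−21.01) − (23.01−21.08) = 2.84 − 1.93 = 0.91; fold change = 2^-0.91 = 0.532
CG7635: ΔΔCt = (15.96−21.01) − (19.84−21.08) = -5.05 − (-1.24) = -3.81; fold change = 2^3.81 = 14.026
CG13164: ΔΔCt = (35.43−21.01) − (30.50−21.08) = 14.42 − 9.42 = 5.00; fold change = 2^-5.00 = 0.031
CG13164 has the largest |ΔΔCt| = 5.00.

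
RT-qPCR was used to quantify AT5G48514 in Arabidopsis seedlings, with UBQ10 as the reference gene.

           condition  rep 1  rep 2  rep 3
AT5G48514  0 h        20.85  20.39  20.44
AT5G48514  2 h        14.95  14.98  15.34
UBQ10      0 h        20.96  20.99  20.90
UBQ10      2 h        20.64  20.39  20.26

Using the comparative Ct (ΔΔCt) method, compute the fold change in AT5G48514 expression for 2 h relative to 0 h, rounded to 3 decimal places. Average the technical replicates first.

30.910

Mean Ct: AT5G48514 0 h 20.560; AT5G48514 2 h 15.090; UBQ10 0 h 20.950; UBQ10 2 h 20.430
ΔCt(0 h) = 20.560 − 20.950 = -0.390
ΔCt(2 h) = 15.090 − 20.430 = -5.340
ΔΔCt = -5.340 − (-0.390) = -4.950
Fold change = 2^(−(-4.950)) = 2^4.950 = 30.9100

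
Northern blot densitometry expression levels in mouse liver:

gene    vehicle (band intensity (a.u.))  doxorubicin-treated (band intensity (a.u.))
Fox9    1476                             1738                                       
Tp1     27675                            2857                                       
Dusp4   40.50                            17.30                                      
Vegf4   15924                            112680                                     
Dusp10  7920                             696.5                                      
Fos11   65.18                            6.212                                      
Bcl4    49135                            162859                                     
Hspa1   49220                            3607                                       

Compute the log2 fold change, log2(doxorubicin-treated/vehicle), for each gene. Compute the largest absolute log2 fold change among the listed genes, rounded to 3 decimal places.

log2(1738/1476) = 0.236  (Fox9)
log2(2857/27675) = -3.276  (Tp1)
log2(17.30/40.50) = -1.227  (Dusp4)
log2(112680/15924) = 2.823  (Vegf4)
log2(696.5/7920) = -3.507  (Dusp10)
log2(6.212/65.18) = -3.391  (Fos11)
log2(162859/49135) = 1.729  (Bcl4)
log2(3607/49220) = -3.770  (Hspa1)
The largest magnitude belongs to Hspa1.

3.770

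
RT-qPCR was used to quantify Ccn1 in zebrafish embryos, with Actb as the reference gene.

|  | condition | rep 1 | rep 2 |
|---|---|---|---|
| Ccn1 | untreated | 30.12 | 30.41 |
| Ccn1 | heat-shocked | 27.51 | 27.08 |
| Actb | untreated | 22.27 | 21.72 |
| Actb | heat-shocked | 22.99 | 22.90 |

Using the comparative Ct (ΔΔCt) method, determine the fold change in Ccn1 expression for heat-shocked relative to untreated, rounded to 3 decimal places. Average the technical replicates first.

15.137

Mean Ct: Ccn1 untreated 30.265; Ccn1 heat-shocked 27.295; Actb untreated 21.995; Actb heat-shocked 22.945
ΔCt(untreated) = 30.265 − 21.995 = 8.270
ΔCt(heat-shocked) = 27.295 − 22.945 = 4.350
ΔΔCt = 4.350 − 8.270 = -3.920
Fold change = 2^(−(-3.920)) = 2^3.920 = 15.1369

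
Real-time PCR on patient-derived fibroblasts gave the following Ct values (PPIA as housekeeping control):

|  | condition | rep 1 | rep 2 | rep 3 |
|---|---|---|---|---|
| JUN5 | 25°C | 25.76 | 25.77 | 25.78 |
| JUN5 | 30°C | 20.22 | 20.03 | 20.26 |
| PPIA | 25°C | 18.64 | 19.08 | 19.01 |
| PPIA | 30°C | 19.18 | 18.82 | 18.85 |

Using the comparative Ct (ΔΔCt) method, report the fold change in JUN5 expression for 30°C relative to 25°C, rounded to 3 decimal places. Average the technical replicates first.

Mean Ct: JUN5 25°C 25.770; JUN5 30°C 20.170; PPIA 25°C 18.910; PPIA 30°C 18.950
ΔCt(25°C) = 25.770 − 18.910 = 6.860
ΔCt(30°C) = 20.170 − 18.950 = 1.220
ΔΔCt = 1.220 − 6.860 = -5.640
Fold change = 2^(−(-5.640)) = 2^5.640 = 49.8665

49.867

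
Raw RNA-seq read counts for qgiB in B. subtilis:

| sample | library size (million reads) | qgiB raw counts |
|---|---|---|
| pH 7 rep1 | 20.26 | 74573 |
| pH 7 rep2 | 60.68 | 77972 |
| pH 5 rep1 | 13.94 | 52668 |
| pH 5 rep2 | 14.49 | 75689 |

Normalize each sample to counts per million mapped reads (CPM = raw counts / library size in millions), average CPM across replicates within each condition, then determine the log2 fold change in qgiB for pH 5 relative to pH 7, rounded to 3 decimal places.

0.858

CPM(pH 7 rep1) = 74573 / 20.26 = 3680.7996
CPM(pH 7 rep2) = 77972 / 60.68 = 1284.9703
CPM(pH 5 rep1) = 52668 / 13.94 = 3778.1923
CPM(pH 5 rep2) = 75689 / 14.49 = 5223.5335
mean CPM(pH 7) = 2482.8850; mean CPM(pH 5) = 4500.8629
Fold change = 4500.8629 / 2482.8850 = 1.81276
log2(1.81276) = 0.8582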